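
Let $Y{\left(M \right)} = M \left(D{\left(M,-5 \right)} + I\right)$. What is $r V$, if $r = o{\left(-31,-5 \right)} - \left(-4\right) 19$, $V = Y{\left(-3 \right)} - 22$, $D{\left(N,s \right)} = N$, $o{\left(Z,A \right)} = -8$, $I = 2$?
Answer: $-1292$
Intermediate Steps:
$Y{\left(M \right)} = M \left(2 + M\right)$ ($Y{\left(M \right)} = M \left(M + 2\right) = M \left(2 + M\right)$)
$V = -19$ ($V = - 3 \left(2 - 3\right) - 22 = \left(-3\right) \left(-1\right) - 22 = 3 - 22 = -19$)
$r = 68$ ($r = -8 - \left(-4\right) 19 = -8 - -76 = -8 + 76 = 68$)
$r V = 68 \left(-19\right) = -1292$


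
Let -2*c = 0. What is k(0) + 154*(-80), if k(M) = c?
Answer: -12320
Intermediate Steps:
c = 0 (c = -½*0 = 0)
k(M) = 0
k(0) + 154*(-80) = 0 + 154*(-80) = 0 - 12320 = -12320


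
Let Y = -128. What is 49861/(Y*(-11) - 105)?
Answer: 49861/1303 ≈ 38.266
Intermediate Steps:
49861/(Y*(-11) - 105) = 49861/(-128*(-11) - 105) = 49861/(1408 - 105) = 49861/1303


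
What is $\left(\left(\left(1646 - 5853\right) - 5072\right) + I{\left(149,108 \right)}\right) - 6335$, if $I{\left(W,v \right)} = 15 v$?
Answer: $-13994$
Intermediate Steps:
$\left(\left(\left(1646 - 5853\right) - 5072\right) + I{\left(149,108 \right)}\right) - 6335 = \left(\left(\left(1646 - 5853\right) - 5072\right) + 15 \cdot 108\right) - 6335 = \left(\left(-4207 - 5072\right) + 1620\right) - 6335 = \left(-9279 + 1620\right) - 6335 = -7659 - 6335 = -13994$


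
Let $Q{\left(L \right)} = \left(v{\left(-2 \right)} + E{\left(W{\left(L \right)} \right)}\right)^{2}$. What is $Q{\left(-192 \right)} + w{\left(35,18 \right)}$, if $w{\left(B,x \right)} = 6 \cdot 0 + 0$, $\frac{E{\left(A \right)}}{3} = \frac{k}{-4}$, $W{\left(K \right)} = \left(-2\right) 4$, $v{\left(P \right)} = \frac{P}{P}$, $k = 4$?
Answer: $4$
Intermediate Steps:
$v{\left(P \right)} = 1$
$W{\left(K \right)} = -8$
$E{\left(A \right)} = -3$ ($E{\left(A \right)} = 3 \frac{4}{-4} = 3 \cdot 4 \left(- \frac{1}{4}\right) = 3 \left(-1\right) = -3$)
$w{\left(B,x \right)} = 0$ ($w{\left(B,x \right)} = 0 + 0 = 0$)
$Q{\left(L \right)} = 4$ ($Q{\left(L \right)} = \left(1 - 3\right)^{2} = \left(-2\right)^{2} = 4$)
$Q{\left(-192 \right)} + w{\left(35,18 \right)} = 4 + 0 = 4$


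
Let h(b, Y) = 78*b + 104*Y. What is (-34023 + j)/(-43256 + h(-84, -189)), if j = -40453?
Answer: 18619/17366 ≈ 1.0722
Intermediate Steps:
(-34023 + j)/(-43256 + h(-84, -189)) = (-34023 - 40453)/(-43256 + (78*(-84) + 104*(-189))) = -74476/(-43256 + (-6552 - 19656)) = -74476/(-43256 - 26208) = -74476/(-69464) = -74476*(-1/69464) = 18619/17366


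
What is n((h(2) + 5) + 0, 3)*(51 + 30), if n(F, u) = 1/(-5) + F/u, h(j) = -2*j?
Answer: 54/5 ≈ 10.800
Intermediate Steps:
n(F, u) = -⅕ + F/u (n(F, u) = 1*(-⅕) + F/u = -⅕ + F/u)
n((h(2) + 5) + 0, 3)*(51 + 30) = ((((-2*2 + 5) + 0) - ⅕*3)/3)*(51 + 30) = ((((-4 + 5) + 0) - ⅗)/3)*81 = (((1 + 0) - ⅗)/3)*81 = ((1 - ⅗)/3)*81 = ((⅓)*(⅖))*81 = (2/15)*81 = 54/5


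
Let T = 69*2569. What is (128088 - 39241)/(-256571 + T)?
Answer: -8077/7210 ≈ -1.1202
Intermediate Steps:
T = 177261
(128088 - 39241)/(-256571 + T) = (128088 - 39241)/(-256571 + 177261) = 88847/(-79310) = 88847*(-1/79310) = -8077/7210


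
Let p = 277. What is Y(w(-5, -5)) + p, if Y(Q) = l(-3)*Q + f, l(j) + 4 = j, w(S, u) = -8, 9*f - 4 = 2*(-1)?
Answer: 2999/9 ≈ 333.22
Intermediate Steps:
f = 2/9 (f = 4/9 + (2*(-1))/9 = 4/9 + (⅑)*(-2) = 4/9 - 2/9 = 2/9 ≈ 0.22222)
l(j) = -4 + j
Y(Q) = 2/9 - 7*Q (Y(Q) = (-4 - 3)*Q + 2/9 = -7*Q + 2/9 = 2/9 - 7*Q)
Y(w(-5, -5)) + p = (2/9 - 7*(-8)) + 277 = (2/9 + 56) + 277 = 506/9 + 277 = 2999/9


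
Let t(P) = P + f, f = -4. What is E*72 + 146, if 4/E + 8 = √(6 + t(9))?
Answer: 5434/53 - 288*√11/53 ≈ 84.506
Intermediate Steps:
t(P) = -4 + P (t(P) = P - 4 = -4 + P)
E = 4/(-8 + √11) (E = 4/(-8 + √(6 + (-4 + 9))) = 4/(-8 + √(6 + 5)) = 4/(-8 + √11) ≈ -0.85408)
E*72 + 146 = (-32/53 - 4*√11/53)*72 + 146 = (-2304/53 - 288*√11/53) + 146 = 5434/53 - 288*√11/53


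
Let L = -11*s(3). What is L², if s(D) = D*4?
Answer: 17424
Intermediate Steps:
s(D) = 4*D
L = -132 (L = -44*3 = -11*12 = -132)
L² = (-132)² = 17424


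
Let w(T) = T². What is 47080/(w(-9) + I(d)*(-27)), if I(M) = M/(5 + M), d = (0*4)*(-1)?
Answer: 47080/81 ≈ 581.23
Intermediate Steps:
d = 0 (d = 0*(-1) = 0)
47080/(w(-9) + I(d)*(-27)) = 47080/((-9)² + (0/(5 + 0))*(-27)) = 47080/(81 + (0/5)*(-27)) = 47080/(81 + (0*(⅕))*(-27)) = 47080/(81 + 0*(-27)) = 47080/(81 + 0) = 47080/81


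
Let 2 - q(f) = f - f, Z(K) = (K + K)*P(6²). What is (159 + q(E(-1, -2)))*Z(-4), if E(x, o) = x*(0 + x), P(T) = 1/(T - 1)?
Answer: -184/5 ≈ -36.800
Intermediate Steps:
P(T) = 1/(-1 + T)
E(x, o) = x² (E(x, o) = x*x = x²)
Z(K) = 2*K/35 (Z(K) = (K + K)/(-1 + 6²) = (2*K)/(-1 + 36) = (2*K)/35 = (2*K)*(1/35) = 2*K/35)
q(f) = 2 (q(f) = 2 - (f - f) = 2 - 1*0 = 2 + 0 = 2)
(159 + q(E(-1, -2)))*Z(-4) = (159 + 2)*((2/35)*(-4)) = 161*(-8/35) = -184/5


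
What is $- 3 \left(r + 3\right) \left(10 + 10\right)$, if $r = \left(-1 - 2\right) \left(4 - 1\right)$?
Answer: $360$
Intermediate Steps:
$r = -9$ ($r = \left(-3\right) 3 = -9$)
$- 3 \left(r + 3\right) \left(10 + 10\right) = - 3 \left(-9 + 3\right) \left(10 + 10\right) = \left(-3\right) \left(-6\right) 20 = 18 \cdot 20 = 360$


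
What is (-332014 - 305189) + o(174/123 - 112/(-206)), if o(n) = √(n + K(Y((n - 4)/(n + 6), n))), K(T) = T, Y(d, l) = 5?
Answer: -637203 + 3*√13788095/4223 ≈ -6.3720e+5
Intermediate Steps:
o(n) = √(5 + n) (o(n) = √(n + 5) = √(5 + n))
(-332014 - 305189) + o(174/123 - 112/(-206)) = (-332014 - 305189) + √(5 + (174/123 - 112/(-206))) = -637203 + √(5 + (174*(1/123) - 112*(-1/206))) = -637203 + √(5 + (58/41 + 56/103)) = -637203 + √(5 + 8270/4223) = -637203 + √(29385/4223) = -637203 + 3*√13788095/4223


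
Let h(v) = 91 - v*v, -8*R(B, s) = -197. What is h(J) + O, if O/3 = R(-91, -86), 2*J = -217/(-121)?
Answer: 19217301/117128 ≈ 164.07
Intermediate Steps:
R(B, s) = 197/8 (R(B, s) = -⅛*(-197) = 197/8)
J = 217/242 (J = (-217/(-121))/2 = (-217*(-1/121))/2 = (½)*(217/121) = 217/242 ≈ 0.89669)
O = 591/8 (O = 3*(197/8) = 591/8 ≈ 73.875)
h(v) = 91 - v²
h(J) + O = (91 - (217/242)²) + 591/8 = (91 - 1*47089/58564) + 591/8 = (91 - 47089/58564) + 591/8 = 5282235/58564 + 591/8 = 19217301/117128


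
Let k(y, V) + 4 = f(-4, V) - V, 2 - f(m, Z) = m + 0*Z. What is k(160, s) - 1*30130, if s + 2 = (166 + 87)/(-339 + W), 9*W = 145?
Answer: -87543879/2906 ≈ -30125.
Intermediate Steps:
W = 145/9 (W = (⅑)*145 = 145/9 ≈ 16.111)
f(m, Z) = 2 - m (f(m, Z) = 2 - (m + 0*Z) = 2 - (m + 0) = 2 - m)
s = -8089/2906 (s = -2 + (166 + 87)/(-339 + 145/9) = -2 + 253/(-2906/9) = -2 + 253*(-9/2906) = -2 - 2277/2906 = -8089/2906 ≈ -2.7836)
k(y, V) = 2 - V (k(y, V) = -4 + ((2 - 1*(-4)) - V) = -4 + ((2 + 4) - V) = -4 + (6 - V) = 2 - V)
k(160, s) - 1*30130 = (2 - 1*(-8089/2906)) - 1*30130 = (2 + 8089/2906) - 30130 = 13901/2906 - 30130 = -87543879/2906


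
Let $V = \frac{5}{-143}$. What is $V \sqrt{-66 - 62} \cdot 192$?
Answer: $- \frac{7680 i \sqrt{2}}{143} \approx - 75.952 i$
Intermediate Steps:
$V = - \frac{5}{143}$ ($V = 5 \left(- \frac{1}{143}\right) = - \frac{5}{143} \approx -0.034965$)
$V \sqrt{-66 - 62} \cdot 192 = - \frac{5 \sqrt{-66 - 62}}{143} \cdot 192 = - \frac{5 \sqrt{-128}}{143} \cdot 192 = - \frac{5 \cdot 8 i \sqrt{2}}{143} \cdot 192 = - \frac{40 i \sqrt{2}}{143} \cdot 192 = - \frac{7680 i \sqrt{2}}{143}$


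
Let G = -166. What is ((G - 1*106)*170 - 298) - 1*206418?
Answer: -252956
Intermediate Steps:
((G - 1*106)*170 - 298) - 1*206418 = ((-166 - 1*106)*170 - 298) - 1*206418 = ((-166 - 106)*170 - 298) - 206418 = (-272*170 - 298) - 206418 = (-46240 - 298) - 206418 = -46538 - 206418 = -252956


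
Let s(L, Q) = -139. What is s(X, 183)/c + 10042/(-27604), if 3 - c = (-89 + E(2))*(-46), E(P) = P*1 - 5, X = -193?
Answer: -19315331/58368658 ≈ -0.33092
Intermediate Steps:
E(P) = -5 + P (E(P) = P - 5 = -5 + P)
c = -4229 (c = 3 - (-89 + (-5 + 2))*(-46) = 3 - (-89 - 3)*(-46) = 3 - (-92)*(-46) = 3 - 1*4232 = 3 - 4232 = -4229)
s(X, 183)/c + 10042/(-27604) = -139/(-4229) + 10042/(-27604) = -139*(-1/4229) + 10042*(-1/27604) = 139/4229 - 5021/13802 = -19315331/58368658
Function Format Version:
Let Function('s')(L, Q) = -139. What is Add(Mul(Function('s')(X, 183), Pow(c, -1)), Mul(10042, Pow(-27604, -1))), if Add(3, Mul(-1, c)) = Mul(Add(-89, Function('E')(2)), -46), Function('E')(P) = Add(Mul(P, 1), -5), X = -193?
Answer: Rational(-19315331, 58368658) ≈ -0.33092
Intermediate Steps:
Function('E')(P) = Add(-5, P) (Function('E')(P) = Add(P, -5) = Add(-5, P))
c = -4229 (c = Add(3, Mul(-1, Mul(Add(-89, Add(-5, 2)), -46))) = Add(3, Mul(-1, Mul(Add(-89, -3), -46))) = Add(3, Mul(-1, Mul(-92, -46))) = Add(3, Mul(-1, 4232)) = Add(3, -4232) = -4229)
Add(Mul(Function('s')(X, 183), Pow(c, -1)), Mul(10042, Pow(-27604, -1))) = Add(Mul(-139, Pow(-4229, -1)), Mul(10042, Pow(-27604, -1))) = Add(Mul(-139, Rational(-1, 4229)), Mul(10042, Rational(-1, 27604))) = Add(Rational(139, 4229), Rational(-5021, 13802)) = Rational(-19315331, 58368658)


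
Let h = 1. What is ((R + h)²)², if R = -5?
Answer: 256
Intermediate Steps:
((R + h)²)² = ((-5 + 1)²)² = ((-4)²)² = 16² = 256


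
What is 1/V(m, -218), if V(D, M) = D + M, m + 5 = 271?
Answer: 1/48 ≈ 0.020833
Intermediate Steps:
m = 266 (m = -5 + 271 = 266)
1/V(m, -218) = 1/(266 - 218) = 1/48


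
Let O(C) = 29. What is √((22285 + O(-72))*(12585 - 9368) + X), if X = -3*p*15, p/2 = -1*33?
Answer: 2*√17946777 ≈ 8472.7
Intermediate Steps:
p = -66 (p = 2*(-1*33) = 2*(-33) = -66)
X = 2970 (X = -3*(-66)*15 = 198*15 = 2970)
√((22285 + O(-72))*(12585 - 9368) + X) = √((22285 + 29)*(12585 - 9368) + 2970) = √(22314*3217 + 2970) = √(71784138 + 2970) = √71787108 = 2*√17946777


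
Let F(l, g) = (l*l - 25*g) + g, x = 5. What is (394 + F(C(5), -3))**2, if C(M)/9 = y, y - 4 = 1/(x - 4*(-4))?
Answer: 7719203881/2401 ≈ 3.2150e+6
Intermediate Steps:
y = 85/21 (y = 4 + 1/(5 - 4*(-4)) = 4 + 1/(5 + 16) = 4 + 1/21 = 85/21 ≈ 4.0476)
C(M) = 255/7 (C(M) = 9*(85/21) = 255/7)
F(l, g) = l**2 - 24*g (F(l, g) = (l**2 - 25*g) + g = l**2 - 24*g)
(394 + F(C(5), -3))**2 = (394 + ((255/7)**2 - 24*(-3)))**2 = (394 + (65025/49 + 72))**2 = (394 + 68553/49)**2 = (87859/49)**2 = 7719203881/2401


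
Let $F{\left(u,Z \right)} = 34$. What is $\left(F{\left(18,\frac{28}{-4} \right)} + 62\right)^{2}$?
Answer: $9216$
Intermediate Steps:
$\left(F{\left(18,\frac{28}{-4} \right)} + 62\right)^{2} = \left(34 + 62\right)^{2} = 96^{2} = 9216$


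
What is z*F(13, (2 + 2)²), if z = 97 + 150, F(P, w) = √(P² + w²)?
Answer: 1235*√17 ≈ 5092.0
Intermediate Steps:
z = 247
z*F(13, (2 + 2)²) = 247*√(13² + ((2 + 2)²)²) = 247*√(169 + (4²)²) = 247*√(169 + 16²) = 247*√(169 + 256) = 247*√425 = 247*(5*√17) = 1235*√17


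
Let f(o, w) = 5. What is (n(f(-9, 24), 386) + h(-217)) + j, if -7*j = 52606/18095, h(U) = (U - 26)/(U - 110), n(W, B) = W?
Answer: 73558236/13806485 ≈ 5.3278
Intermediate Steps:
h(U) = (-26 + U)/(-110 + U)
j = -52606/126665 (j = -52606/(7*18095) = -1/7*52606/18095 = -52606/126665 ≈ -0.41532)
(n(f(-9, 24), 386) + h(-217)) + j = (5 + (-26 - 217)/(-110 - 217)) - 52606/126665 = (5 - 243/(-327)) - 52606/126665 = (5 - 1/327*(-243)) - 52606/126665 = (5 + 81/109) - 52606/126665 = 626/109 - 52606/126665 = 73558236/13806485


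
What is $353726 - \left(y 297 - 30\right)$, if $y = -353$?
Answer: $458597$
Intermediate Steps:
$353726 - \left(y 297 - 30\right) = 353726 - \left(\left(-353\right) 297 - 30\right) = 353726 - \left(-104841 - 30\right) = 353726 - -104871 = 353726 + 104871 = 458597$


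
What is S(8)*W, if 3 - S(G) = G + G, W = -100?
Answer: 1300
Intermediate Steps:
S(G) = 3 - 2*G (S(G) = 3 - (G + G) = 3 - 2*G)
S(8)*W = (3 - 2*8)*(-100) = (3 - 16)*(-100) = -13*(-100) = 1300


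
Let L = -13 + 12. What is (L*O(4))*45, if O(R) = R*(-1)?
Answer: 180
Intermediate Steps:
O(R) = -R
L = -1
(L*O(4))*45 = -(-1)*4*45 = -1*(-4)*45 = 4*45 = 180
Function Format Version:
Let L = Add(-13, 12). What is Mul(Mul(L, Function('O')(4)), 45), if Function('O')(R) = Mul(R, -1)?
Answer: 180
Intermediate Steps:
Function('O')(R) = Mul(-1, R)
L = -1
Mul(Mul(L, Function('O')(4)), 45) = Mul(Mul(-1, Mul(-1, 4)), 45) = Mul(Mul(-1, -4), 45) = Mul(4, 45) = 180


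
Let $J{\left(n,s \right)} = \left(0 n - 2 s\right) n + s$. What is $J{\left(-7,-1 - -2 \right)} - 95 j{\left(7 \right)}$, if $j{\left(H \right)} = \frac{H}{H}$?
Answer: $-80$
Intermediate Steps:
$j{\left(H \right)} = 1$
$J{\left(n,s \right)} = s - 2 n s$ ($J{\left(n,s \right)} = \left(0 - 2 s\right) n + s = - 2 s n + s = - 2 n s + s = s - 2 n s$)
$J{\left(-7,-1 - -2 \right)} - 95 j{\left(7 \right)} = \left(-1 - -2\right) \left(1 - -14\right) - 95 = \left(-1 + 2\right) \left(1 + 14\right) - 95 = 1 \cdot 15 - 95 = 15 - 95 = -80$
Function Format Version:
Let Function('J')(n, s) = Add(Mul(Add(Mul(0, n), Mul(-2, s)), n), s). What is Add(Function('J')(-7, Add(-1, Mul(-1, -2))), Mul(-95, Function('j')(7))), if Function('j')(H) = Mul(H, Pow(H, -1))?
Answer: -80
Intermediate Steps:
Function('j')(H) = 1
Function('J')(n, s) = Add(s, Mul(-2, n, s)) (Function('J')(n, s) = Add(Mul(Add(0, Mul(-2, s)), n), s) = Add(Mul(Mul(-2, s), n), s) = Add(Mul(-2, n, s), s) = Add(s, Mul(-2, n, s)))
Add(Function('J')(-7, Add(-1, Mul(-1, -2))), Mul(-95, Function('j')(7))) = Add(Mul(Add(-1, Mul(-1, -2)), Add(1, Mul(-2, -7))), Mul(-95, 1)) = Add(Mul(Add(-1, 2), Add(1, 14)), -95) = Add(Mul(1, 15), -95) = Add(15, -95) = -80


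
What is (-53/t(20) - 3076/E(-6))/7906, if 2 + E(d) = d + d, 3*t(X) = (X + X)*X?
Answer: 1229287/44273600 ≈ 0.027766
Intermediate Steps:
t(X) = 2*X²/3 (t(X) = ((X + X)*X)/3 = ((2*X)*X)/3 = (2*X²)/3 = 2*X²/3)
E(d) = -2 + 2*d (E(d) = -2 + (d + d) = -2 + 2*d)
(-53/t(20) - 3076/E(-6))/7906 = (-53/((⅔)*20²) - 3076/(-2 + 2*(-6)))/7906 = (-53/((⅔)*400) - 3076/(-2 - 12))*(1/7906) = (-53/800/3 - 3076/(-14))*(1/7906) = (-53*3/800 - 3076*(-1/14))*(1/7906) = (-159/800 + 1538/7)*(1/7906) = (1229287/5600)*(1/7906) = 1229287/44273600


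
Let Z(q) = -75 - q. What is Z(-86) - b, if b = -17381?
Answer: 17392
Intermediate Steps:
Z(-86) - b = (-75 - 1*(-86)) - 1*(-17381) = (-75 + 86) + 17381 = 11 + 17381 = 17392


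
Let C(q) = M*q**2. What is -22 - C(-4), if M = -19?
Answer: 282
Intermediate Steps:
C(q) = -19*q**2
-22 - C(-4) = -22 - (-19)*(-4)**2 = -22 - (-19)*16 = -22 - 1*(-304) = -22 + 304 = 282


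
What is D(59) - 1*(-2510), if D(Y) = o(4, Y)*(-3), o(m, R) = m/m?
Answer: 2507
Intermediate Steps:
o(m, R) = 1
D(Y) = -3 (D(Y) = 1*(-3) = -3)
D(59) - 1*(-2510) = -3 - 1*(-2510) = -3 + 2510 = 2507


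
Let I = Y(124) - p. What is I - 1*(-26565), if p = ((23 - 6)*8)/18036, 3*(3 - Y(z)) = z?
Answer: 119608706/4509 ≈ 26527.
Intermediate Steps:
Y(z) = 3 - z/3
p = 34/4509 (p = (17*8)*(1/18036) = 136*(1/18036) = 34/4509 ≈ 0.0075405)
I = -172879/4509 (I = (3 - ⅓*124) - 1*34/4509 = (3 - 124/3) - 34/4509 = -115/3 - 34/4509 = -172879/4509 ≈ -38.341)
I - 1*(-26565) = -172879/4509 - 1*(-26565) = -172879/4509 + 26565 = 119608706/4509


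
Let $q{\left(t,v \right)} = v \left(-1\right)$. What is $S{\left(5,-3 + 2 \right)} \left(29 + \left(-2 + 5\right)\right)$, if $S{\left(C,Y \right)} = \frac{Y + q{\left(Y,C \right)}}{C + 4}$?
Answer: $- \frac{64}{3} \approx -21.333$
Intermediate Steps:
$q{\left(t,v \right)} = - v$
$S{\left(C,Y \right)} = \frac{Y - C}{4 + C}$ ($S{\left(C,Y \right)} = \frac{Y - C}{C + 4} = \frac{Y - C}{4 + C}$)
$S{\left(5,-3 + 2 \right)} \left(29 + \left(-2 + 5\right)\right) = \frac{\left(-3 + 2\right) - 5}{4 + 5} \left(29 + \left(-2 + 5\right)\right) = \frac{-1 - 5}{9} \left(29 + 3\right) = \frac{1}{9} \left(-6\right) 32 = \left(- \frac{2}{3}\right) 32 = - \frac{64}{3}$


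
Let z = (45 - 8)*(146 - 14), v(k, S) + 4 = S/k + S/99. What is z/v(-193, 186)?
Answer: -7776549/4912 ≈ -1583.2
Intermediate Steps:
v(k, S) = -4 + S/99 + S/k (v(k, S) = -4 + (S/k + S/99) = -4 + (S/99 + S/k) = -4 + S/99 + S/k)
z = 4884 (z = 37*132 = 4884)
z/v(-193, 186) = 4884/(-4 + (1/99)*186 + 186/(-193)) = 4884/(-4 + 62/33 + 186*(-1/193)) = 4884/(-4 + 62/33 - 186/193) = 4884/(-19648/6369) = 4884*(-6369/19648) = -7776549/4912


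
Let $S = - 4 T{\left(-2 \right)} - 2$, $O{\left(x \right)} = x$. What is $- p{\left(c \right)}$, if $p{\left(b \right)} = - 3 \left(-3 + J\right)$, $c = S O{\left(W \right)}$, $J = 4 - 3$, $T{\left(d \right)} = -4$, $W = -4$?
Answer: $-6$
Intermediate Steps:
$S = 14$ ($S = \left(-4\right) \left(-4\right) - 2 = 16 - 2 = 14$)
$J = 1$
$c = -56$ ($c = 14 \left(-4\right) = -56$)
$p{\left(b \right)} = 6$ ($p{\left(b \right)} = - 3 \left(-3 + 1\right) = \left(-3\right) \left(-2\right) = 6$)
$- p{\left(c \right)} = \left(-1\right) 6 = -6$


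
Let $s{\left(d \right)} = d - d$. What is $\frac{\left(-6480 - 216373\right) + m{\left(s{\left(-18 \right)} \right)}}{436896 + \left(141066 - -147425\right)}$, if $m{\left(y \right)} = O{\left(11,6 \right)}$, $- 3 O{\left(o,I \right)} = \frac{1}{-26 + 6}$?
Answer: $- \frac{13371179}{43523220} \approx -0.30722$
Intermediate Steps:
$s{\left(d \right)} = 0$
$O{\left(o,I \right)} = \frac{1}{60}$ ($O{\left(o,I \right)} = - \frac{1}{3 \left(-26 + 6\right)} = - \frac{1}{3 \left(-20\right)} = \left(- \frac{1}{3}\right) \left(- \frac{1}{20}\right) = \frac{1}{60}$)
$m{\left(y \right)} = \frac{1}{60}$
$\frac{\left(-6480 - 216373\right) + m{\left(s{\left(-18 \right)} \right)}}{436896 + \left(141066 - -147425\right)} = \frac{\left(-6480 - 216373\right) + \frac{1}{60}}{436896 + \left(141066 - -147425\right)} = \frac{\left(-6480 - 216373\right) + \frac{1}{60}}{436896 + \left(141066 + 147425\right)} = \frac{-222853 + \frac{1}{60}}{436896 + 288491} = - \frac{13371179}{60 \cdot 725387} = \left(- \frac{13371179}{60}\right) \frac{1}{725387} = - \frac{13371179}{43523220}$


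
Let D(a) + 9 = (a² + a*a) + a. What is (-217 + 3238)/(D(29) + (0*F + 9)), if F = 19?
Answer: 3021/1711 ≈ 1.7656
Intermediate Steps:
D(a) = -9 + a + 2*a² (D(a) = -9 + ((a² + a*a) + a) = -9 + ((a² + a²) + a) = -9 + (2*a² + a) = -9 + (a + 2*a²) = -9 + a + 2*a²)
(-217 + 3238)/(D(29) + (0*F + 9)) = (-217 + 3238)/((-9 + 29 + 2*29²) + (0*19 + 9)) = 3021/((-9 + 29 + 2*841) + (0 + 9)) = 3021/((-9 + 29 + 1682) + 9) = 3021/(1702 + 9) = 3021/1711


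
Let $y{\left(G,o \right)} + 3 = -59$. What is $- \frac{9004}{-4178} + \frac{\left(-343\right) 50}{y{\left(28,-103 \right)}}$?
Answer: $\frac{18052737}{64759} \approx 278.77$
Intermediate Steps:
$y{\left(G,o \right)} = -62$ ($y{\left(G,o \right)} = -3 - 59 = -62$)
$- \frac{9004}{-4178} + \frac{\left(-343\right) 50}{y{\left(28,-103 \right)}} = - \frac{9004}{-4178} + \frac{\left(-343\right) 50}{-62} = \left(-9004\right) \left(- \frac{1}{4178}\right) - - \frac{8575}{31} = \frac{4502}{2089} + \frac{8575}{31} = \frac{18052737}{64759}$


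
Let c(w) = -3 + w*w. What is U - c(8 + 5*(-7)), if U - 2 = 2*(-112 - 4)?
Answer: -956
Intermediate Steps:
c(w) = -3 + w**2
U = -230 (U = 2 + 2*(-112 - 4) = 2 + 2*(-116) = 2 - 232 = -230)
U - c(8 + 5*(-7)) = -230 - (-3 + (8 + 5*(-7))**2) = -230 - (-3 + (8 - 35)**2) = -230 - (-3 + (-27)**2) = -230 - (-3 + 729) = -230 - 1*726 = -230 - 726 = -956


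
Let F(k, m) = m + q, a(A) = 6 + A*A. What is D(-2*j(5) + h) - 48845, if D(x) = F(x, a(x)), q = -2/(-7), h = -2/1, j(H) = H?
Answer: -340863/7 ≈ -48695.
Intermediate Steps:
a(A) = 6 + A**2
h = -2 (h = -2*1 = -2)
q = 2/7 (q = -2*(-1/7) = 2/7 ≈ 0.28571)
F(k, m) = 2/7 + m (F(k, m) = m + 2/7 = 2/7 + m)
D(x) = 44/7 + x**2 (D(x) = 2/7 + (6 + x**2) = 44/7 + x**2)
D(-2*j(5) + h) - 48845 = (44/7 + (-2*5 - 2)**2) - 48845 = (44/7 + (-10 - 2)**2) - 48845 = (44/7 + (-12)**2) - 48845 = (44/7 + 144) - 48845 = 1052/7 - 48845 = -340863/7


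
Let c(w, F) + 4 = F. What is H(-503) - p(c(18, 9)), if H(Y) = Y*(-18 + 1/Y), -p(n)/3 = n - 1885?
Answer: 3415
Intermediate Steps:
c(w, F) = -4 + F
p(n) = 5655 - 3*n (p(n) = -3*(n - 1885) = -3*(-1885 + n) = 5655 - 3*n)
H(-503) - p(c(18, 9)) = (1 - 18*(-503)) - (5655 - 3*(-4 + 9)) = (1 + 9054) - (5655 - 3*5) = 9055 - (5655 - 15) = 9055 - 1*5640 = 9055 - 5640 = 3415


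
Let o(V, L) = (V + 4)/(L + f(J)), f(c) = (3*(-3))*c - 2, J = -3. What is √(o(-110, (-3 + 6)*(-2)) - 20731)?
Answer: I*√7485905/19 ≈ 144.0*I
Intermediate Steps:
f(c) = -2 - 9*c (f(c) = -9*c - 2 = -2 - 9*c)
o(V, L) = (4 + V)/(25 + L) (o(V, L) = (V + 4)/(L + (-2 - 9*(-3))) = (4 + V)/(L + (-2 + 27)) = (4 + V)/(L + 25) = (4 + V)/(25 + L))
√(o(-110, (-3 + 6)*(-2)) - 20731) = √((4 - 110)/(25 + (-3 + 6)*(-2)) - 20731) = √(-106/(25 + 3*(-2)) - 20731) = √(-106/(25 - 6) - 20731) = √(-106/19 - 20731) = √(-393995/19) = I*√7485905/19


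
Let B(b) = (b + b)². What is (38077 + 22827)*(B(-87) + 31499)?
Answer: 3762344600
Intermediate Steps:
B(b) = 4*b² (B(b) = (2*b)² = 4*b²)
(38077 + 22827)*(B(-87) + 31499) = (38077 + 22827)*(4*(-87)² + 31499) = 60904*(4*7569 + 31499) = 60904*(30276 + 31499) = 60904*61775 = 3762344600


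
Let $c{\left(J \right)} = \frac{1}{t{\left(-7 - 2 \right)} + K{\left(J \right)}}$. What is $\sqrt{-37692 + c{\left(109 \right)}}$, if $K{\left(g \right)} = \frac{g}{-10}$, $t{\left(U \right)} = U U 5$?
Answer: $\frac{i \sqrt{585412542442}}{3941} \approx 194.14 i$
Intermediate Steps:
$t{\left(U \right)} = 5 U^{2}$ ($t{\left(U \right)} = U^{2} \cdot 5 = 5 U^{2}$)
$K{\left(g \right)} = - \frac{g}{10}$ ($K{\left(g \right)} = g \left(- \frac{1}{10}\right) = - \frac{g}{10}$)
$c{\left(J \right)} = \frac{1}{405 - \frac{J}{10}}$ ($c{\left(J \right)} = \frac{1}{5 \left(-7 - 2\right)^{2} - \frac{J}{10}} = \frac{1}{5 \left(-9\right)^{2} - \frac{J}{10}} = \frac{1}{5 \cdot 81 - \frac{J}{10}} = \frac{1}{405 - \frac{J}{10}}$)
$\sqrt{-37692 + c{\left(109 \right)}} = \sqrt{-37692 - \frac{10}{-4050 + 109}} = \sqrt{-37692 - \frac{10}{-3941}} = \sqrt{-37692 - - \frac{10}{3941}} = \sqrt{-37692 + \frac{10}{3941}} = \sqrt{- \frac{148544162}{3941}} = \frac{i \sqrt{585412542442}}{3941}$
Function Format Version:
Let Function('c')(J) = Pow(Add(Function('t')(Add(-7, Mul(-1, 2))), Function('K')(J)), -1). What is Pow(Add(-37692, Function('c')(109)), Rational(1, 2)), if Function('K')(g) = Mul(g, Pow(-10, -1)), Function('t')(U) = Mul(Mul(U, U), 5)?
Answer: Mul(Rational(1, 3941), I, Pow(585412542442, Rational(1, 2))) ≈ Mul(194.14, I)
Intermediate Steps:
Function('t')(U) = Mul(5, Pow(U, 2)) (Function('t')(U) = Mul(Pow(U, 2), 5) = Mul(5, Pow(U, 2)))
Function('K')(g) = Mul(Rational(-1, 10), g) (Function('K')(g) = Mul(g, Rational(-1, 10)) = Mul(Rational(-1, 10), g))
Function('c')(J) = Pow(Add(405, Mul(Rational(-1, 10), J)), -1) (Function('c')(J) = Pow(Add(Mul(5, Pow(Add(-7, Mul(-1, 2)), 2)), Mul(Rational(-1, 10), J)), -1) = Pow(Add(Mul(5, Pow(Add(-7, -2), 2)), Mul(Rational(-1, 10), J)), -1) = Pow(Add(Mul(5, Pow(-9, 2)), Mul(Rational(-1, 10), J)), -1) = Pow(Add(Mul(5, 81), Mul(Rational(-1, 10), J)), -1) = Pow(Add(405, Mul(Rational(-1, 10), J)), -1))
Pow(Add(-37692, Function('c')(109)), Rational(1, 2)) = Pow(Add(-37692, Mul(-10, Pow(Add(-4050, 109), -1))), Rational(1, 2)) = Pow(Add(-37692, Mul(-10, Pow(-3941, -1))), Rational(1, 2)) = Pow(Add(-37692, Mul(-10, Rational(-1, 3941))), Rational(1, 2)) = Pow(Add(-37692, Rational(10, 3941)), Rational(1, 2)) = Pow(Rational(-148544162, 3941), Rational(1, 2)) = Mul(Rational(1, 3941), I, Pow(585412542442, Rational(1, 2)))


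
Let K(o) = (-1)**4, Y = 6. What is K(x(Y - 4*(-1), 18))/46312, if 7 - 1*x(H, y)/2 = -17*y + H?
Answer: 1/46312 ≈ 2.1593e-5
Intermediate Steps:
x(H, y) = 14 - 2*H + 34*y (x(H, y) = 14 - 2*(-17*y + H) = 14 - 2*(H - 17*y) = 14 + (-2*H + 34*y) = 14 - 2*H + 34*y)
K(o) = 1
K(x(Y - 4*(-1), 18))/46312 = 1/46312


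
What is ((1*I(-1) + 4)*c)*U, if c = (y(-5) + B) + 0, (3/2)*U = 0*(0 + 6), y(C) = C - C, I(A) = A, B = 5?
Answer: 0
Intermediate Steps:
y(C) = 0
U = 0 (U = 2*(0*(0 + 6))/3 = 2*(0*6)/3 = (⅔)*0 = 0)
c = 5 (c = (0 + 5) + 0 = 5 + 0 = 5)
((1*I(-1) + 4)*c)*U = ((1*(-1) + 4)*5)*0 = ((-1 + 4)*5)*0 = (3*5)*0 = 15*0 = 0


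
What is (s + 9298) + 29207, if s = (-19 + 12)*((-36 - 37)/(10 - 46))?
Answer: 1385669/36 ≈ 38491.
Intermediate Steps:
s = -511/36 (s = -(-511)/(-36) = -(-511)*(-1)/36 = -7*73/36 = -511/36 ≈ -14.194)
(s + 9298) + 29207 = (-511/36 + 9298) + 29207 = 334217/36 + 29207 = 1385669/36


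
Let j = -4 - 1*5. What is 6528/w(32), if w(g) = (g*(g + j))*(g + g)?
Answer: 51/368 ≈ 0.13859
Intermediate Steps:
j = -9 (j = -4 - 5 = -9)
w(g) = 2*g²*(-9 + g) (w(g) = (g*(g - 9))*(g + g) = (g*(-9 + g))*(2*g) = 2*g²*(-9 + g))
6528/w(32) = 6528/((2*32²*(-9 + 32))) = 6528/((2*1024*23)) = 6528/47104 = 6528*(1/47104) = 51/368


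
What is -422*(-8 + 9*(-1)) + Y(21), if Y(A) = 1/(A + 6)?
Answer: 193699/27 ≈ 7174.0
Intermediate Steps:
Y(A) = 1/(6 + A)
-422*(-8 + 9*(-1)) + Y(21) = -422*(-8 + 9*(-1)) + 1/(6 + 21) = -422*(-8 - 9) + 1/27 = -422*(-17) + 1/27 = 7174 + 1/27 = 193699/27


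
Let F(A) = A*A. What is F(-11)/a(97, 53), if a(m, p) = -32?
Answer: -121/32 ≈ -3.7813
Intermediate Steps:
F(A) = A²
F(-11)/a(97, 53) = (-11)²/(-32) = 121*(-1/32) = -121/32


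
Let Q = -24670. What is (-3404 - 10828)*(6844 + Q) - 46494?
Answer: 253653138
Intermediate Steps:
(-3404 - 10828)*(6844 + Q) - 46494 = (-3404 - 10828)*(6844 - 24670) - 46494 = -14232*(-17826) - 46494 = 253699632 - 46494 = 253653138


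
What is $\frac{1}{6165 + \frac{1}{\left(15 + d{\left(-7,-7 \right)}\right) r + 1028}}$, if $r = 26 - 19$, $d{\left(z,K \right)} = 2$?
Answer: $\frac{1147}{7071256} \approx 0.00016221$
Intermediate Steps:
$r = 7$ ($r = 26 - 19 = 7$)
$\frac{1}{6165 + \frac{1}{\left(15 + d{\left(-7,-7 \right)}\right) r + 1028}} = \frac{1}{6165 + \frac{1}{\left(15 + 2\right) 7 + 1028}} = \frac{1}{6165 + \frac{1}{17 \cdot 7 + 1028}} = \frac{1}{6165 + \frac{1}{119 + 1028}} = \frac{1}{6165 + \frac{1}{1147}} = \frac{1}{\frac{7071256}{1147}} = \frac{1147}{7071256}$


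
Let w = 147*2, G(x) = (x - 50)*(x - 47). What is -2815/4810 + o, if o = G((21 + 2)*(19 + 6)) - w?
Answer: 266383009/962 ≈ 2.7691e+5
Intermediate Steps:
G(x) = (-50 + x)*(-47 + x)
w = 294
o = 276906 (o = (2350 + ((21 + 2)*(19 + 6))² - 97*(21 + 2)*(19 + 6)) - 1*294 = (2350 + (23*25)² - 2231*25) - 294 = (2350 + 575² - 97*575) - 294 = (2350 + 330625 - 55775) - 294 = 277200 - 294 = 276906)
-2815/4810 + o = -2815/4810 + 276906 = -2815*1/4810 + 276906 = -563/962 + 276906 = 266383009/962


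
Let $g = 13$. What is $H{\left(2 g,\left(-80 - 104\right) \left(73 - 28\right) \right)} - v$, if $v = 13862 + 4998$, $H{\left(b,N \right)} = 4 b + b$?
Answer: $-18730$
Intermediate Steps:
$H{\left(b,N \right)} = 5 b$
$v = 18860$
$H{\left(2 g,\left(-80 - 104\right) \left(73 - 28\right) \right)} - v = 5 \cdot 2 \cdot 13 - 18860 = 5 \cdot 26 - 18860 = 130 - 18860 = -18730$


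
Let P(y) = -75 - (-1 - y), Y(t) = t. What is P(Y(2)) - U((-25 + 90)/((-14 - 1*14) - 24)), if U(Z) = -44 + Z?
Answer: -107/4 ≈ -26.750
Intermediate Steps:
P(y) = -74 + y (P(y) = -75 + (1 + y) = -74 + y)
P(Y(2)) - U((-25 + 90)/((-14 - 1*14) - 24)) = (-74 + 2) - (-44 + (-25 + 90)/((-14 - 1*14) - 24)) = -72 - (-44 + 65/((-14 - 14) - 24)) = -72 - (-44 + 65/(-28 - 24)) = -72 - (-44 + 65/(-52)) = -72 - (-44 + 65*(-1/52)) = -72 - (-44 - 5/4) = -72 - 1*(-181/4) = -72 + 181/4 = -107/4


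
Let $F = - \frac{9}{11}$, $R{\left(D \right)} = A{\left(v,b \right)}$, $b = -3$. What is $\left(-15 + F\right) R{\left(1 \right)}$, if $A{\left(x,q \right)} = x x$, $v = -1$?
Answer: $- \frac{174}{11} \approx -15.818$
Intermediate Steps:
$A{\left(x,q \right)} = x^{2}$
$R{\left(D \right)} = 1$ ($R{\left(D \right)} = \left(-1\right)^{2} = 1$)
$F = - \frac{9}{11}$ ($F = \left(-9\right) \frac{1}{11} = - \frac{9}{11} \approx -0.81818$)
$\left(-15 + F\right) R{\left(1 \right)} = \left(-15 - \frac{9}{11}\right) 1 = \left(- \frac{174}{11}\right) 1 = - \frac{174}{11}$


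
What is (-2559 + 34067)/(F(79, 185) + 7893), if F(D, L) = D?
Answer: 7877/1993 ≈ 3.9523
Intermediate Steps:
(-2559 + 34067)/(F(79, 185) + 7893) = (-2559 + 34067)/(79 + 7893) = 31508/7972 = 31508*(1/7972) = 7877/1993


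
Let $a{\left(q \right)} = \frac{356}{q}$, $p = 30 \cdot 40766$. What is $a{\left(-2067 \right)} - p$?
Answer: $- \frac{2527900016}{2067} \approx -1.223 \cdot 10^{6}$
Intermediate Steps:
$p = 1222980$
$a{\left(-2067 \right)} - p = \frac{356}{-2067} - 1222980 = 356 \left(- \frac{1}{2067}\right) - 1222980 = - \frac{356}{2067} - 1222980 = - \frac{2527900016}{2067}$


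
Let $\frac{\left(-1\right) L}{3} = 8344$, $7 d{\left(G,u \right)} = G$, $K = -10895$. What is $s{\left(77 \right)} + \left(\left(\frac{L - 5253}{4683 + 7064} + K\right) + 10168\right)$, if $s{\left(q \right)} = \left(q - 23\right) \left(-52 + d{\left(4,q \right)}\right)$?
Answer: $- \frac{288354158}{82229} \approx -3506.7$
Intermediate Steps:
$d{\left(G,u \right)} = \frac{G}{7}$
$L = -25032$ ($L = \left(-3\right) 8344 = -25032$)
$s{\left(q \right)} = \frac{8280}{7} - \frac{360 q}{7}$ ($s{\left(q \right)} = \left(q - 23\right) \left(-52 + \frac{1}{7} \cdot 4\right) = \left(-23 + q\right) \left(-52 + \frac{4}{7}\right) = \left(-23 + q\right) \left(- \frac{360}{7}\right) = \frac{8280}{7} - \frac{360 q}{7}$)
$s{\left(77 \right)} + \left(\left(\frac{L - 5253}{4683 + 7064} + K\right) + 10168\right) = \left(\frac{8280}{7} - 3960\right) + \left(\left(\frac{-25032 - 5253}{4683 + 7064} - 10895\right) + 10168\right) = \left(\frac{8280}{7} - 3960\right) + \left(\left(- \frac{30285}{11747} - 10895\right) + 10168\right) = - \frac{19440}{7} + \left(\left(\left(-30285\right) \frac{1}{11747} - 10895\right) + 10168\right) = - \frac{19440}{7} + \left(\left(- \frac{30285}{11747} - 10895\right) + 10168\right) = - \frac{19440}{7} + \left(- \frac{128013850}{11747} + 10168\right) = - \frac{19440}{7} - \frac{8570354}{11747} = - \frac{288354158}{82229}$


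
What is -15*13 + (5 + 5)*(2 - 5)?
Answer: -225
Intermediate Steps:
-15*13 + (5 + 5)*(2 - 5) = -195 + 10*(-3) = -195 - 30 = -225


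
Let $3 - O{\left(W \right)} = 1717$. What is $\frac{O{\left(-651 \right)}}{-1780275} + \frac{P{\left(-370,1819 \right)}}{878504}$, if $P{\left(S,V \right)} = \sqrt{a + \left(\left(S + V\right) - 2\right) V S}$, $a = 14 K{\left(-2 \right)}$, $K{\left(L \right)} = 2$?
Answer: $\frac{1714}{1780275} + \frac{i \sqrt{973874382}}{878504} \approx 0.00096277 + 0.035523 i$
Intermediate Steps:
$O{\left(W \right)} = -1714$ ($O{\left(W \right)} = 3 - 1717 = -1714$)
$a = 28$ ($a = 14 \cdot 2 = 28$)
$P{\left(S,V \right)} = \sqrt{28 + S V \left(-2 + S + V\right)}$ ($P{\left(S,V \right)} = \sqrt{28 + \left(\left(S + V\right) - 2\right) V S} = \sqrt{28 + \left(-2 + S + V\right) V S} = \sqrt{28 + V \left(-2 + S + V\right) S} = \sqrt{28 + S V \left(-2 + S + V\right)}$)
$\frac{O{\left(-651 \right)}}{-1780275} + \frac{P{\left(-370,1819 \right)}}{878504} = - \frac{1714}{-1780275} + \frac{\sqrt{28 - 370 \cdot 1819^{2} + 1819 \left(-370\right)^{2} - \left(-740\right) 1819}}{878504} = \left(-1714\right) \left(- \frac{1}{1780275}\right) + \sqrt{28 - 1224241570 + 1819 \cdot 136900 + 1346060} \cdot \frac{1}{878504} = \frac{1714}{1780275} + \sqrt{28 - 1224241570 + 249021100 + 1346060} \cdot \frac{1}{878504} = \frac{1714}{1780275} + \sqrt{-973874382} \cdot \frac{1}{878504} = \frac{1714}{1780275} + i \sqrt{973874382} \cdot \frac{1}{878504} = \frac{1714}{1780275} + \frac{i \sqrt{973874382}}{878504}$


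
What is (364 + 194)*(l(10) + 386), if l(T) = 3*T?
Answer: 232128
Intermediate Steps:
(364 + 194)*(l(10) + 386) = (364 + 194)*(3*10 + 386) = 558*(30 + 386) = 558*416 = 232128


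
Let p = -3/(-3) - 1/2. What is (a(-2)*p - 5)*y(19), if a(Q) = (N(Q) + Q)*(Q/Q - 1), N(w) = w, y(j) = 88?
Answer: -440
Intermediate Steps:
a(Q) = 0 (a(Q) = (Q + Q)*(Q/Q - 1) = (2*Q)*(1 - 1) = (2*Q)*0 = 0)
p = ½ (p = -3*(-⅓) - 1*½ = 1 - ½ = ½ ≈ 0.50000)
(a(-2)*p - 5)*y(19) = (0*(½) - 5)*88 = (0 - 5)*88 = -5*88 = -440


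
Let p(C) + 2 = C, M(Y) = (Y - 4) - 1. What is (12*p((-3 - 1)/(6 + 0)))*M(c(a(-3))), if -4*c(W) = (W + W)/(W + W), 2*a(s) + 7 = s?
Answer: 168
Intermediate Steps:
a(s) = -7/2 + s/2
c(W) = -¼ (c(W) = -(W + W)/(4*(W + W)) = -2*W/(4*(2*W)) = -2*W*1/(2*W)/4 = -¼*1 = -¼)
M(Y) = -5 + Y (M(Y) = (-4 + Y) - 1 = -5 + Y)
p(C) = -2 + C
(12*p((-3 - 1)/(6 + 0)))*M(c(a(-3))) = (12*(-2 + (-3 - 1)/(6 + 0)))*(-5 - ¼) = (12*(-2 - 4/6))*(-21/4) = (12*(-2 - 4*⅙))*(-21/4) = (12*(-2 - ⅔))*(-21/4) = (12*(-8/3))*(-21/4) = -32*(-21/4) = 168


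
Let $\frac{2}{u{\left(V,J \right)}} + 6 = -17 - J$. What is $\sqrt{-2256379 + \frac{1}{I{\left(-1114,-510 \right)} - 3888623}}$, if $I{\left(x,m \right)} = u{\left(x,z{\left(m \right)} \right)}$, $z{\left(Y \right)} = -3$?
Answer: $\frac{i \sqrt{3411958597552128330129}}{38886231} \approx 1502.1 i$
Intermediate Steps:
$u{\left(V,J \right)} = \frac{2}{-23 - J}$ ($u{\left(V,J \right)} = \frac{2}{-6 - \left(17 + J\right)} = \frac{2}{-23 - J}$)
$I{\left(x,m \right)} = - \frac{1}{10}$ ($I{\left(x,m \right)} = - \frac{2}{23 - 3} = - \frac{2}{20} = \left(-2\right) \frac{1}{20} = - \frac{1}{10}$)
$\sqrt{-2256379 + \frac{1}{I{\left(-1114,-510 \right)} - 3888623}} = \sqrt{-2256379 + \frac{1}{- \frac{1}{10} - 3888623}} = \sqrt{-2256379 + \frac{1}{- \frac{38886231}{10}}} = \sqrt{-2256379 - \frac{10}{38886231}} = \sqrt{- \frac{87742075017559}{38886231}} = \frac{i \sqrt{3411958597552128330129}}{38886231}$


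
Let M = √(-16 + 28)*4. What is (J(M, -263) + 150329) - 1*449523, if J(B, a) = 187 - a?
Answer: -298744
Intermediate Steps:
M = 8*√3 (M = √12*4 = (2*√3)*4 = 8*√3 ≈ 13.856)
(J(M, -263) + 150329) - 1*449523 = ((187 - 1*(-263)) + 150329) - 1*449523 = ((187 + 263) + 150329) - 449523 = (450 + 150329) - 449523 = 150779 - 449523 = -298744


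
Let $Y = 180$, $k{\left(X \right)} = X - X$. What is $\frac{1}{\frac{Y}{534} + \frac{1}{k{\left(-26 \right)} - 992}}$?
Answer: $\frac{88288}{29671} \approx 2.9756$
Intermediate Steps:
$k{\left(X \right)} = 0$
$\frac{1}{\frac{Y}{534} + \frac{1}{k{\left(-26 \right)} - 992}} = \frac{1}{\frac{180}{534} + \frac{1}{0 - 992}} = \frac{1}{180 \cdot \frac{1}{534} + \frac{1}{-992}} = \frac{1}{\frac{30}{89} - \frac{1}{992}} = \frac{1}{\frac{29671}{88288}} = \frac{88288}{29671}$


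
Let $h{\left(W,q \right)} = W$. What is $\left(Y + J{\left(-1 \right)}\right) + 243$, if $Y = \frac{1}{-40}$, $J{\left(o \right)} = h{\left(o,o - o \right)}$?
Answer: $\frac{9679}{40} \approx 241.98$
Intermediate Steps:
$J{\left(o \right)} = o$
$Y = - \frac{1}{40} \approx -0.025$
$\left(Y + J{\left(-1 \right)}\right) + 243 = \left(- \frac{1}{40} - 1\right) + 243 = - \frac{41}{40} + 243 = \frac{9679}{40}$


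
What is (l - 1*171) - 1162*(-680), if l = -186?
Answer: 789803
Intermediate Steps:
(l - 1*171) - 1162*(-680) = (-186 - 1*171) - 1162*(-680) = (-186 - 171) + 790160 = -357 + 790160 = 789803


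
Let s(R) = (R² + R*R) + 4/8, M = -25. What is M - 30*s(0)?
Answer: -40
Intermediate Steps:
s(R) = ½ + 2*R² (s(R) = (R² + R²) + 4*(⅛) = 2*R² + ½ = ½ + 2*R²)
M - 30*s(0) = -25 - 30*(½ + 2*0²) = -25 - 30*(½ + 2*0) = -25 - 30*(½ + 0) = -25 - 30*½ = -25 - 15 = -40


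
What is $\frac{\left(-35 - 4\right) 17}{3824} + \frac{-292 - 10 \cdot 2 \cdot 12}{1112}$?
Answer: $- \frac{346453}{531536} \approx -0.6518$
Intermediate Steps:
$\frac{\left(-35 - 4\right) 17}{3824} + \frac{-292 - 10 \cdot 2 \cdot 12}{1112} = \left(-39\right) 17 \cdot \frac{1}{3824} + \left(-292 - 20 \cdot 12\right) \frac{1}{1112} = \left(-663\right) \frac{1}{3824} + \left(-292 - 240\right) \frac{1}{1112} = - \frac{663}{3824} + \left(-292 - 240\right) \frac{1}{1112} = - \frac{663}{3824} - \frac{133}{278} = - \frac{346453}{531536}$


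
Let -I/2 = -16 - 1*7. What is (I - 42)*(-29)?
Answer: -116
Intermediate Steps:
I = 46 (I = -2*(-16 - 1*7) = -2*(-16 - 7) = -2*(-23) = 46)
(I - 42)*(-29) = (46 - 42)*(-29) = 4*(-29) = -116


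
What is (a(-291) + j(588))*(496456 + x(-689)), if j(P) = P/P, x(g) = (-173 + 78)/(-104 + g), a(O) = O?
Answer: -114170013870/793 ≈ -1.4397e+8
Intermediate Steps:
x(g) = -95/(-104 + g)
j(P) = 1
(a(-291) + j(588))*(496456 + x(-689)) = (-291 + 1)*(496456 - 95/(-104 - 689)) = -290*(496456 - 95/(-793)) = -290*(496456 - 95*(-1/793)) = -290*(496456 + 95/793) = -290*393689703/793 = -114170013870/793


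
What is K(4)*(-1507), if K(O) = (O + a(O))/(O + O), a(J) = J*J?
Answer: -7535/2 ≈ -3767.5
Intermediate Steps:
a(J) = J**2
K(O) = (O + O**2)/(2*O) (K(O) = (O + O**2)/(O + O) = (O + O**2)/((2*O)) = (O + O**2)*(1/(2*O)) = (O + O**2)/(2*O))
K(4)*(-1507) = (1/2 + (1/2)*4)*(-1507) = (1/2 + 2)*(-1507) = (5/2)*(-1507) = -7535/2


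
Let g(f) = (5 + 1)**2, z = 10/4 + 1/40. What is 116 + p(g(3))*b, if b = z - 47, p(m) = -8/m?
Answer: 7553/60 ≈ 125.88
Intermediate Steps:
z = 101/40 (z = 10*(1/4) + 1*(1/40) = 5/2 + 1/40 = 101/40 ≈ 2.5250)
g(f) = 36 (g(f) = 6**2 = 36)
b = -1779/40 (b = 101/40 - 47 = -1779/40 ≈ -44.475)
116 + p(g(3))*b = 116 - 8/36*(-1779/40) = 116 - 8*1/36*(-1779/40) = 116 - 2/9*(-1779/40) = 116 + 593/60 = 7553/60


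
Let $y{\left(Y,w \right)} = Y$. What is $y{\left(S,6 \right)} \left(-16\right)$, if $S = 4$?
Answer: $-64$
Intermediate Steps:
$y{\left(S,6 \right)} \left(-16\right) = 4 \left(-16\right) = -64$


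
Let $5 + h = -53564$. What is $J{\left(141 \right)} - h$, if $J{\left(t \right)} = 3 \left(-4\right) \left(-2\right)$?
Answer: $53593$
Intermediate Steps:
$h = -53569$ ($h = -5 - 53564 = -53569$)
$J{\left(t \right)} = 24$ ($J{\left(t \right)} = \left(-12\right) \left(-2\right) = 24$)
$J{\left(141 \right)} - h = 24 - -53569 = 24 + 53569 = 53593$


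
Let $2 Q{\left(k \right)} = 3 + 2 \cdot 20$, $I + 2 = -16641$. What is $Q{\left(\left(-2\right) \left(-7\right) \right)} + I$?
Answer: $- \frac{33243}{2} \approx -16622.0$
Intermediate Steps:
$I = -16643$ ($I = -2 - 16641 = -16643$)
$Q{\left(k \right)} = \frac{43}{2}$ ($Q{\left(k \right)} = \frac{3 + 2 \cdot 20}{2} = \frac{3 + 40}{2} = \frac{1}{2} \cdot 43 = \frac{43}{2}$)
$Q{\left(\left(-2\right) \left(-7\right) \right)} + I = \frac{43}{2} - 16643 = - \frac{33243}{2}$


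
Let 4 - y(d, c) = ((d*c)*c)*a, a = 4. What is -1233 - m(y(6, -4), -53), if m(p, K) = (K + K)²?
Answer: -12469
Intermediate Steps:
y(d, c) = 4 - 4*d*c² (y(d, c) = 4 - (d*c)*c*4 = 4 - (c*d)*c*4 = 4 - d*c²*4 = 4 - 4*d*c²)
m(p, K) = 4*K² (m(p, K) = (2*K)² = 4*K²)
-1233 - m(y(6, -4), -53) = -1233 - 4*(-53)² = -1233 - 4*2809 = -1233 - 1*11236 = -1233 - 11236 = -12469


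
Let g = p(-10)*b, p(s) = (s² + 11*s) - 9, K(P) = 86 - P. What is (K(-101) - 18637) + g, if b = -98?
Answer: -16588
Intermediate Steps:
p(s) = -9 + s² + 11*s
g = 1862 (g = (-9 + (-10)² + 11*(-10))*(-98) = (-9 + 100 - 110)*(-98) = -19*(-98) = 1862)
(K(-101) - 18637) + g = ((86 - 1*(-101)) - 18637) + 1862 = ((86 + 101) - 18637) + 1862 = (187 - 18637) + 1862 = -18450 + 1862 = -16588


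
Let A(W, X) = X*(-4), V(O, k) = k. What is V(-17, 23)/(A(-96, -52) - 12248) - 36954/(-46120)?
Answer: 2219327/2776424 ≈ 0.79935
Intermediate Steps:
A(W, X) = -4*X
V(-17, 23)/(A(-96, -52) - 12248) - 36954/(-46120) = 23/(-4*(-52) - 12248) - 36954/(-46120) = 23/(208 - 12248) - 36954*(-1/46120) = 23/(-12040) + 18477/23060 = 23*(-1/12040) + 18477/23060 = -23/12040 + 18477/23060 = 2219327/2776424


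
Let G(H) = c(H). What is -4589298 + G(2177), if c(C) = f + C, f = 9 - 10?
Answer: -4587122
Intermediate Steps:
f = -1
c(C) = -1 + C
G(H) = -1 + H
-4589298 + G(2177) = -4589298 + (-1 + 2177) = -4589298 + 2176 = -4587122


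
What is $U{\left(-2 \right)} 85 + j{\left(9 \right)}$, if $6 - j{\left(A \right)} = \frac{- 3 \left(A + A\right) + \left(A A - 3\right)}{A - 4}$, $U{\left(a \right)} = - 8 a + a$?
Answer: $\frac{5956}{5} \approx 1191.2$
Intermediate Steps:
$U{\left(a \right)} = - 7 a$
$j{\left(A \right)} = 6 - \frac{-3 + A^{2} - 6 A}{-4 + A}$ ($j{\left(A \right)} = 6 - \frac{- 3 \left(A + A\right) + \left(A A - 3\right)}{A - 4} = 6 - \frac{- 3 \cdot 2 A + \left(A^{2} - 3\right)}{-4 + A} = 6 - \frac{- 6 A + \left(-3 + A^{2}\right)}{-4 + A} = 6 - \frac{-3 + A^{2} - 6 A}{-4 + A}$)
$U{\left(-2 \right)} 85 + j{\left(9 \right)} = \left(-7\right) \left(-2\right) 85 + \frac{-21 - 9^{2} + 12 \cdot 9}{-4 + 9} = 14 \cdot 85 + \frac{-21 - 81 + 108}{5} = 1190 + \frac{-21 - 81 + 108}{5} = 1190 + \frac{1}{5} \cdot 6 = 1190 + \frac{6}{5} = \frac{5956}{5}$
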